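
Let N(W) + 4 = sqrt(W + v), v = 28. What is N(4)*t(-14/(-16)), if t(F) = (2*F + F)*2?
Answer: -21 + 21*sqrt(2) ≈ 8.6985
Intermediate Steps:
t(F) = 6*F (t(F) = (3*F)*2 = 6*F)
N(W) = -4 + sqrt(28 + W) (N(W) = -4 + sqrt(W + 28) = -4 + sqrt(28 + W))
N(4)*t(-14/(-16)) = (-4 + sqrt(28 + 4))*(6*(-14/(-16))) = (-4 + sqrt(32))*(6*(-14*(-1/16))) = (-4 + 4*sqrt(2))*(6*(7/8)) = (-4 + 4*sqrt(2))*(21/4) = -21 + 21*sqrt(2)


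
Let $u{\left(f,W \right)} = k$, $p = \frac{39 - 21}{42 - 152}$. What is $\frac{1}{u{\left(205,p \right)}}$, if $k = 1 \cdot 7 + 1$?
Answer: $\frac{1}{8} \approx 0.125$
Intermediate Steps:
$k = 8$ ($k = 7 + 1 = 8$)
$p = - \frac{9}{55}$ ($p = \frac{18}{-110} = 18 \left(- \frac{1}{110}\right) = - \frac{9}{55} \approx -0.16364$)
$u{\left(f,W \right)} = 8$
$\frac{1}{u{\left(205,p \right)}} = \frac{1}{8}$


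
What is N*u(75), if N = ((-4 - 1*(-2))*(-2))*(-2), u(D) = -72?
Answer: 576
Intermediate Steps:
N = -8 (N = ((-4 + 2)*(-2))*(-2) = -2*(-2)*(-2) = 4*(-2) = -8)
N*u(75) = -8*(-72) = 576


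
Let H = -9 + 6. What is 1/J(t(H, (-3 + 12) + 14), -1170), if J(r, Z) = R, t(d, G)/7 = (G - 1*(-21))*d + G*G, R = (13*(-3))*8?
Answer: -1/312 ≈ -0.0032051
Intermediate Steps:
H = -3
R = -312 (R = -39*8 = -312)
t(d, G) = 7*G**2 + 7*d*(21 + G) (t(d, G) = 7*((G - 1*(-21))*d + G*G) = 7*((G + 21)*d + G**2) = 7*((21 + G)*d + G**2) = 7*(d*(21 + G) + G**2) = 7*(G**2 + d*(21 + G)) = 7*G**2 + 7*d*(21 + G))
J(r, Z) = -312
1/J(t(H, (-3 + 12) + 14), -1170) = 1/(-312) = -1/312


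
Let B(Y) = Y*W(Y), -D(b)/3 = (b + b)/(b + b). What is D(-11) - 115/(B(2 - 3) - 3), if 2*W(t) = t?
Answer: 43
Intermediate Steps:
W(t) = t/2
D(b) = -3 (D(b) = -3*(b + b)/(b + b) = -3*2*b/(2*b) = -3*2*b*1/(2*b) = -3*1 = -3)
B(Y) = Y²/2 (B(Y) = Y*(Y/2) = Y²/2)
D(-11) - 115/(B(2 - 3) - 3) = -3 - 115/((2 - 3)²/2 - 3) = -3 - 115/((½)*(-1)² - 3) = -3 - 115/((½)*1 - 3) = -3 - 115/(½ - 3) = -3 - 115/(-5/2) = -3 - ⅖*(-115) = -3 + 46 = 43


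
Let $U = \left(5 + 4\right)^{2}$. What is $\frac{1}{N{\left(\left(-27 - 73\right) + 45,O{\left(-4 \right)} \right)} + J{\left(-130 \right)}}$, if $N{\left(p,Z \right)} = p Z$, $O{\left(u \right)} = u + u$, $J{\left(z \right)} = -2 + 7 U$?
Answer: $\frac{1}{1005} \approx 0.00099503$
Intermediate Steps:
$U = 81$ ($U = 9^{2} = 81$)
$J{\left(z \right)} = 565$ ($J{\left(z \right)} = -2 + 7 \cdot 81 = -2 + 567 = 565$)
$O{\left(u \right)} = 2 u$
$N{\left(p,Z \right)} = Z p$
$\frac{1}{N{\left(\left(-27 - 73\right) + 45,O{\left(-4 \right)} \right)} + J{\left(-130 \right)}} = \frac{1}{2 \left(-4\right) \left(\left(-27 - 73\right) + 45\right) + 565} = \frac{1}{- 8 \left(-100 + 45\right) + 565} = \frac{1}{\left(-8\right) \left(-55\right) + 565} = \frac{1}{440 + 565} = \frac{1}{1005}$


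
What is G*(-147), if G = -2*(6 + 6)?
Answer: 3528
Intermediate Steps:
G = -24 (G = -2*12 = -24)
G*(-147) = -24*(-147) = 3528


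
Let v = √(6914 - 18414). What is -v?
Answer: -10*I*√115 ≈ -107.24*I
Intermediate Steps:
v = 10*I*√115 (v = √(-11500) = 10*I*√115 ≈ 107.24*I)
-v = -10*I*√115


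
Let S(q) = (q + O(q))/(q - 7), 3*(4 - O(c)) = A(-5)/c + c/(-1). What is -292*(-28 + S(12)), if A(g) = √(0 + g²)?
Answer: 63145/9 ≈ 7016.1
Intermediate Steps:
A(g) = √(g²)
O(c) = 4 - 5/(3*c) + c/3 (O(c) = 4 - (√((-5)²)/c + c/(-1))/3 = 4 - (√25/c + c*(-1))/3 = 4 - (5/c - c)/3 = 4 - (-c + 5/c)/3 = 4 + (-5/(3*c) + c/3) = 4 - 5/(3*c) + c/3)
S(q) = (q + (-5 + q*(12 + q))/(3*q))/(-7 + q) (S(q) = (q + (-5 + q*(12 + q))/(3*q))/(q - 7) = (q + (-5 + q*(12 + q))/(3*q))/(-7 + q))
-292*(-28 + S(12)) = -292*(-28 + (⅓)*(-5 + 4*12² + 12*12)/(12*(-7 + 12))) = -292*(-28 + (⅓)*(1/12)*(-5 + 4*144 + 144)/5) = -292*(-28 + (⅓)*(1/12)*(⅕)*(-5 + 576 + 144)) = -292*(-28 + (⅓)*(1/12)*(⅕)*715) = -292*(-28 + 143/36) = -292*(-865/36) = 63145/9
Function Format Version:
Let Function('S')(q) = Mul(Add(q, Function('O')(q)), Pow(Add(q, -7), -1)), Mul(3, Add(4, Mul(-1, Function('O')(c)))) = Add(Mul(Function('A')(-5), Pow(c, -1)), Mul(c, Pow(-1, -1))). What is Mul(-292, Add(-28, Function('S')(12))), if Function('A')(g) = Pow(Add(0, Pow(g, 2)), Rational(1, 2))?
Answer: Rational(63145, 9) ≈ 7016.1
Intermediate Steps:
Function('A')(g) = Pow(Pow(g, 2), Rational(1, 2))
Function('O')(c) = Add(4, Mul(Rational(-5, 3), Pow(c, -1)), Mul(Rational(1, 3), c)) (Function('O')(c) = Add(4, Mul(Rational(-1, 3), Add(Mul(Pow(Pow(-5, 2), Rational(1, 2)), Pow(c, -1)), Mul(c, Pow(-1, -1))))) = Add(4, Mul(Rational(-1, 3), Add(Mul(Pow(25, Rational(1, 2)), Pow(c, -1)), Mul(c, -1)))) = Add(4, Mul(Rational(-1, 3), Add(Mul(5, Pow(c, -1)), Mul(-1, c)))) = Add(4, Mul(Rational(-1, 3), Add(Mul(-1, c), Mul(5, Pow(c, -1))))) = Add(4, Add(Mul(Rational(-5, 3), Pow(c, -1)), Mul(Rational(1, 3), c))) = Add(4, Mul(Rational(-5, 3), Pow(c, -1)), Mul(Rational(1, 3), c)))
Function('S')(q) = Mul(Pow(Add(-7, q), -1), Add(q, Mul(Rational(1, 3), Pow(q, -1), Add(-5, Mul(q, Add(12, q)))))) (Function('S')(q) = Mul(Add(q, Mul(Rational(1, 3), Pow(q, -1), Add(-5, Mul(q, Add(12, q))))), Pow(Add(q, -7), -1)) = Mul(Add(q, Mul(Rational(1, 3), Pow(q, -1), Add(-5, Mul(q, Add(12, q))))), Pow(Add(-7, q), -1)) = Mul(Pow(Add(-7, q), -1), Add(q, Mul(Rational(1, 3), Pow(q, -1), Add(-5, Mul(q, Add(12, q)))))))
Mul(-292, Add(-28, Function('S')(12))) = Mul(-292, Add(-28, Mul(Rational(1, 3), Pow(12, -1), Pow(Add(-7, 12), -1), Add(-5, Mul(4, Pow(12, 2)), Mul(12, 12))))) = Mul(-292, Add(-28, Mul(Rational(1, 3), Rational(1, 12), Pow(5, -1), Add(-5, Mul(4, 144), 144)))) = Mul(-292, Add(-28, Mul(Rational(1, 3), Rational(1, 12), Rational(1, 5), Add(-5, 576, 144)))) = Mul(-292, Add(-28, Mul(Rational(1, 3), Rational(1, 12), Rational(1, 5), 715))) = Mul(-292, Add(-28, Rational(143, 36))) = Mul(-292, Rational(-865, 36)) = Rational(63145, 9)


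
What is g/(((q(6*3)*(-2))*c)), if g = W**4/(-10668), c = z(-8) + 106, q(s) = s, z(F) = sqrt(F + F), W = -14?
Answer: 18179/19291554 - 343*I/9645777 ≈ 0.00094233 - 3.556e-5*I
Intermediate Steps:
z(F) = sqrt(2)*sqrt(F) (z(F) = sqrt(2*F) = sqrt(2)*sqrt(F))
c = 106 + 4*I (c = sqrt(2)*sqrt(-8) + 106 = sqrt(2)*(2*I*sqrt(2)) + 106 = 4*I + 106 = 106 + 4*I ≈ 106.0 + 4.0*I)
g = -1372/381 (g = (-14)**4/(-10668) = 38416*(-1/10668) = -1372/381 ≈ -3.6011)
g/(((q(6*3)*(-2))*c)) = -(-18179/19291554 + 343*I/9645777) = -1372*(-3816 + 144*I)/14582592/381 = -343*(-3816 + 144*I)/1388991888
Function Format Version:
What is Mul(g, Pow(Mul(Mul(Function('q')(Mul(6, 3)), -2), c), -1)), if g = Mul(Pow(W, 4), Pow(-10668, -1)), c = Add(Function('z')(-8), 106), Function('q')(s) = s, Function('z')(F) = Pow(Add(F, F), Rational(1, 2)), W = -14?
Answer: Add(Rational(18179, 19291554), Mul(Rational(-343, 9645777), I)) ≈ Add(0.00094233, Mul(-3.5560e-5, I))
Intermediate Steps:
Function('z')(F) = Mul(Pow(2, Rational(1, 2)), Pow(F, Rational(1, 2))) (Function('z')(F) = Pow(Mul(2, F), Rational(1, 2)) = Mul(Pow(2, Rational(1, 2)), Pow(F, Rational(1, 2))))
c = Add(106, Mul(4, I)) (c = Add(Mul(Pow(2, Rational(1, 2)), Pow(-8, Rational(1, 2))), 106) = Add(Mul(Pow(2, Rational(1, 2)), Mul(2, I, Pow(2, Rational(1, 2)))), 106) = Add(Mul(4, I), 106) = Add(106, Mul(4, I)) ≈ Add(106.00, Mul(4.0000, I)))
g = Rational(-1372, 381) (g = Mul(Pow(-14, 4), Pow(-10668, -1)) = Mul(38416, Rational(-1, 10668)) = Rational(-1372, 381) ≈ -3.6011)
Mul(g, Pow(Mul(Mul(Function('q')(Mul(6, 3)), -2), c), -1)) = Mul(Rational(-1372, 381), Pow(Mul(Mul(Mul(6, 3), -2), Add(106, Mul(4, I))), -1)) = Mul(Rational(-1372, 381), Pow(Mul(Mul(18, -2), Add(106, Mul(4, I))), -1)) = Mul(Rational(-1372, 381), Pow(Mul(-36, Add(106, Mul(4, I))), -1)) = Mul(Rational(-1372, 381), Pow(Add(-3816, Mul(-144, I)), -1)) = Mul(Rational(-1372, 381), Mul(Rational(1, 14582592), Add(-3816, Mul(144, I)))) = Mul(Rational(-343, 1388991888), Add(-3816, Mul(144, I)))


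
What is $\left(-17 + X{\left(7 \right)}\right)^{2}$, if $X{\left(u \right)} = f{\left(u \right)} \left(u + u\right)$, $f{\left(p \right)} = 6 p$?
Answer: $326041$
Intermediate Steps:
$X{\left(u \right)} = 12 u^{2}$ ($X{\left(u \right)} = 6 u \left(u + u\right) = 6 u 2 u = 12 u^{2}$)
$\left(-17 + X{\left(7 \right)}\right)^{2} = \left(-17 + 12 \cdot 7^{2}\right)^{2} = \left(-17 + 12 \cdot 49\right)^{2} = \left(-17 + 588\right)^{2} = 571^{2} = 326041$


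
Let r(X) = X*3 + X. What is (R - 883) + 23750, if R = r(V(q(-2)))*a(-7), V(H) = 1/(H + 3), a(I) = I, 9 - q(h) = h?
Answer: 22865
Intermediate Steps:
q(h) = 9 - h
V(H) = 1/(3 + H)
r(X) = 4*X (r(X) = 3*X + X = 4*X)
R = -2 (R = (4/(3 + (9 - 1*(-2))))*(-7) = (4/(3 + (9 + 2)))*(-7) = (4/(3 + 11))*(-7) = (4/14)*(-7) = (4*(1/14))*(-7) = (2/7)*(-7) = -2)
(R - 883) + 23750 = (-2 - 883) + 23750 = -885 + 23750 = 22865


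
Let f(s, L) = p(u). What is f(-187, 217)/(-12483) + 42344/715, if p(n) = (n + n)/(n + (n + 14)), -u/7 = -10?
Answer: 48052682/811395 ≈ 59.222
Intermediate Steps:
u = 70 (u = -7*(-10) = 70)
p(n) = 2*n/(14 + 2*n) (p(n) = (2*n)/(n + (14 + n)) = (2*n)/(14 + 2*n) = 2*n/(14 + 2*n))
f(s, L) = 10/11 (f(s, L) = 70/(7 + 70) = 70/77 = 70*(1/77) = 10/11)
f(-187, 217)/(-12483) + 42344/715 = (10/11)/(-12483) + 42344/715 = (10/11)*(-1/12483) + 42344*(1/715) = -10/137313 + 42344/715 = 48052682/811395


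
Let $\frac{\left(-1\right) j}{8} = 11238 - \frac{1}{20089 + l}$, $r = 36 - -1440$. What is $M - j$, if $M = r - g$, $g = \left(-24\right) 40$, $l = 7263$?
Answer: $\frac{315710459}{3419} \approx 92340.0$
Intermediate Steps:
$g = -960$
$r = 1476$ ($r = 36 + 1440 = 1476$)
$M = 2436$ ($M = 1476 - -960 = 1476 + 960 = 2436$)
$j = - \frac{307381775}{3419}$ ($j = - 8 \left(11238 - \frac{1}{20089 + 7263}\right) = - 8 \left(11238 - \frac{1}{27352}\right) = \left(-8\right) \frac{307381775}{27352} = - \frac{307381775}{3419} \approx -89904.0$)
$M - j = 2436 - - \frac{307381775}{3419} = 2436 + \frac{307381775}{3419} = \frac{315710459}{3419}$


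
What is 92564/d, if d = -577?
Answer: -92564/577 ≈ -160.42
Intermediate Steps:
92564/d = 92564/(-577) = 92564*(-1/577) = -92564/577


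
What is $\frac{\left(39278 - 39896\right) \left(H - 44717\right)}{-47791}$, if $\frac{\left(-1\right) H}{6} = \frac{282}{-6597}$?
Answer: $- \frac{20256416514}{35030803} \approx -578.25$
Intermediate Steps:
$H = \frac{188}{733}$ ($H = - 6 \frac{282}{-6597} = - 6 \cdot 282 \left(- \frac{1}{6597}\right) = \left(-6\right) \left(- \frac{94}{2199}\right) = \frac{188}{733} \approx 0.25648$)
$\frac{\left(39278 - 39896\right) \left(H - 44717\right)}{-47791} = \frac{\left(39278 - 39896\right) \left(\frac{188}{733} - 44717\right)}{-47791} = \left(-618\right) \left(- \frac{32777373}{733}\right) \left(- \frac{1}{47791}\right) = \frac{20256416514}{733} \left(- \frac{1}{47791}\right) = - \frac{20256416514}{35030803}$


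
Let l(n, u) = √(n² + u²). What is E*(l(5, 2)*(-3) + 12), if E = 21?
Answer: 252 - 63*√29 ≈ -87.265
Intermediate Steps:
E*(l(5, 2)*(-3) + 12) = 21*(√(5² + 2²)*(-3) + 12) = 21*(√(25 + 4)*(-3) + 12) = 21*(√29*(-3) + 12) = 21*(-3*√29 + 12) = 21*(12 - 3*√29) = 252 - 63*√29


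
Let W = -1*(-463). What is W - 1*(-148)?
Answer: 611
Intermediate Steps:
W = 463
W - 1*(-148) = 463 - 1*(-148) = 463 + 148 = 611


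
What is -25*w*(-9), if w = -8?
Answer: -1800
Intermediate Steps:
-25*w*(-9) = -25*(-8)*(-9) = 200*(-9) = -1800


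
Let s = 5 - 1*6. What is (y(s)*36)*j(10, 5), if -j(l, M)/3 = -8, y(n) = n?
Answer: -864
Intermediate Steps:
s = -1 (s = 5 - 6 = -1)
j(l, M) = 24 (j(l, M) = -3*(-8) = 24)
(y(s)*36)*j(10, 5) = -1*36*24 = -36*24 = -864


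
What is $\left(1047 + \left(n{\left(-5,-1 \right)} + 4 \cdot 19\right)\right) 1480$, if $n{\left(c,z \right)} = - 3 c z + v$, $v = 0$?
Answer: $1639840$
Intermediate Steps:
$n{\left(c,z \right)} = - 3 c z$ ($n{\left(c,z \right)} = - 3 c z + 0 = - 3 c z$)
$\left(1047 + \left(n{\left(-5,-1 \right)} + 4 \cdot 19\right)\right) 1480 = \left(1047 + \left(\left(-3\right) \left(-5\right) \left(-1\right) + 4 \cdot 19\right)\right) 1480 = \left(1047 + \left(-15 + 76\right)\right) 1480 = \left(1047 + 61\right) 1480 = 1108 \cdot 1480 = 1639840$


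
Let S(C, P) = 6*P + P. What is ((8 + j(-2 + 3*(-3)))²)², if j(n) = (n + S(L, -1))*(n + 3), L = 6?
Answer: 533794816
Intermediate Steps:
S(C, P) = 7*P
j(n) = (-7 + n)*(3 + n) (j(n) = (n + 7*(-1))*(n + 3) = (n - 7)*(3 + n) = (-7 + n)*(3 + n))
((8 + j(-2 + 3*(-3)))²)² = ((8 + (-21 + (-2 + 3*(-3))² - 4*(-2 + 3*(-3))))²)² = ((8 + (-21 + (-2 - 9)² - 4*(-2 - 9)))²)² = ((8 + (-21 + (-11)² - 4*(-11)))²)² = ((8 + (-21 + 121 + 44))²)² = ((8 + 144)²)² = (152²)² = 23104² = 533794816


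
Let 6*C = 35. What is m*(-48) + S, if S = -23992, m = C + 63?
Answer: -27296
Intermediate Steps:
C = 35/6 (C = (⅙)*35 = 35/6 ≈ 5.8333)
m = 413/6 (m = 35/6 + 63 = 413/6 ≈ 68.833)
m*(-48) + S = (413/6)*(-48) - 23992 = -3304 - 23992 = -27296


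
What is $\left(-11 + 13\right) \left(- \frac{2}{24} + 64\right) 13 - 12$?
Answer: $\frac{9899}{6} \approx 1649.8$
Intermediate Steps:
$\left(-11 + 13\right) \left(- \frac{2}{24} + 64\right) 13 - 12 = 2 \left(\left(-2\right) \frac{1}{24} + 64\right) 13 - 12 = 2 \left(- \frac{1}{12} + 64\right) 13 - 12 = 2 \cdot \frac{767}{12} \cdot 13 - 12 = \frac{767}{6} \cdot 13 - 12 = \frac{9971}{6} - 12 = \frac{9899}{6}$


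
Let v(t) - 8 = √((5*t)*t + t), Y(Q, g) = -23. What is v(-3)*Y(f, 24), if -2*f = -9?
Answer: -184 - 23*√42 ≈ -333.06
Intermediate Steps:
f = 9/2 (f = -½*(-9) = 9/2 ≈ 4.5000)
v(t) = 8 + √(t + 5*t²) (v(t) = 8 + √((5*t)*t + t) = 8 + √(5*t² + t) = 8 + √(t + 5*t²))
v(-3)*Y(f, 24) = (8 + √(-3*(1 + 5*(-3))))*(-23) = (8 + √(-3*(1 - 15)))*(-23) = (8 + √(-3*(-14)))*(-23) = (8 + √42)*(-23) = -184 - 23*√42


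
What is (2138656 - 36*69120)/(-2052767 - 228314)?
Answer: 349664/2281081 ≈ 0.15329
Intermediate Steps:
(2138656 - 36*69120)/(-2052767 - 228314) = (2138656 - 2488320)/(-2281081) = -349664*(-1/2281081) = 349664/2281081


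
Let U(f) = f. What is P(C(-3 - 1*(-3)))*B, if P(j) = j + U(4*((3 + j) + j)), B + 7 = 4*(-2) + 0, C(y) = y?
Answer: -180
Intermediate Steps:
B = -15 (B = -7 + (4*(-2) + 0) = -7 + (-8 + 0) = -7 - 8 = -15)
P(j) = 12 + 9*j (P(j) = j + 4*((3 + j) + j) = j + 4*(3 + 2*j) = j + (12 + 8*j) = 12 + 9*j)
P(C(-3 - 1*(-3)))*B = (12 + 9*(-3 - 1*(-3)))*(-15) = (12 + 9*(-3 + 3))*(-15) = (12 + 9*0)*(-15) = (12 + 0)*(-15) = 12*(-15) = -180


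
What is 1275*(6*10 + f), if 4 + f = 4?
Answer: 76500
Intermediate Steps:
f = 0 (f = -4 + 4 = 0)
1275*(6*10 + f) = 1275*(6*10 + 0) = 1275*(60 + 0) = 1275*60 = 76500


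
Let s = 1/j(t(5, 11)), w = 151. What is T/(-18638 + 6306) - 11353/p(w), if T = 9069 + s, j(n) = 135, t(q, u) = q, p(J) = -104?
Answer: 4693343149/43285320 ≈ 108.43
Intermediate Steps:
s = 1/135 ≈ 0.0074074
T = 1224316/135 (T = 9069 + 1/135 = 1224316/135 ≈ 9069.0)
T/(-18638 + 6306) - 11353/p(w) = 1224316/(135*(-18638 + 6306)) - 11353/(-104) = (1224316/135)/(-12332) - 11353*(-1/104) = (1224316/135)*(-1/12332) + 11353/104 = -306079/416205 + 11353/104 = 4693343149/43285320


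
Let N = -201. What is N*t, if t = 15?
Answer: -3015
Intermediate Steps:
N*t = -201*15 = -3015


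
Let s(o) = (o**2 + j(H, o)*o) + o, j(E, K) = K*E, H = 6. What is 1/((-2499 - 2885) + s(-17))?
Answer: -1/3378 ≈ -0.00029603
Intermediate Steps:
j(E, K) = E*K
s(o) = o + 7*o**2 (s(o) = (o**2 + (6*o)*o) + o = (o**2 + 6*o**2) + o = 7*o**2 + o = o + 7*o**2)
1/((-2499 - 2885) + s(-17)) = 1/((-2499 - 2885) - 17*(1 + 7*(-17))) = 1/(-5384 - 17*(1 - 119)) = 1/(-5384 - 17*(-118)) = 1/(-5384 + 2006) = 1/(-3378) = -1/3378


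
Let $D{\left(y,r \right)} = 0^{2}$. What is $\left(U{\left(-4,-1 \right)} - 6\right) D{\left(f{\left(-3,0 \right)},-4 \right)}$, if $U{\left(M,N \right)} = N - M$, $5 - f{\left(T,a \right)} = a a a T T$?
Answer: $0$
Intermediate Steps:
$f{\left(T,a \right)} = 5 - T^{2} a^{3}$ ($f{\left(T,a \right)} = 5 - a a a T T = 5 - a^{2} T a T = 5 - a^{2} a T^{2} = 5 - T^{2} a^{3}$)
$D{\left(y,r \right)} = 0$
$\left(U{\left(-4,-1 \right)} - 6\right) D{\left(f{\left(-3,0 \right)},-4 \right)} = \left(\left(-1 - -4\right) - 6\right) 0 = \left(\left(-1 + 4\right) - 6\right) 0 = \left(3 - 6\right) 0 = \left(-3\right) 0 = 0$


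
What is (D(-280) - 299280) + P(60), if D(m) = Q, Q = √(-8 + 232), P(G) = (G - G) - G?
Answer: -299340 + 4*√14 ≈ -2.9933e+5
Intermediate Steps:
P(G) = -G (P(G) = 0 - G = -G)
Q = 4*√14 (Q = √224 = 4*√14 ≈ 14.967)
D(m) = 4*√14
(D(-280) - 299280) + P(60) = (4*√14 - 299280) - 1*60 = (-299280 + 4*√14) - 60 = -299340 + 4*√14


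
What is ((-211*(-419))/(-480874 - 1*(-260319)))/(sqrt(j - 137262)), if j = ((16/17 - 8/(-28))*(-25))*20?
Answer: 88409*I*sqrt(1952454182)/3618685143790 ≈ 0.0010795*I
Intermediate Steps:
j = -73000/119 (j = ((16*(1/17) - 8*(-1/28))*(-25))*20 = ((16/17 + 2/7)*(-25))*20 = ((146/119)*(-25))*20 = -3650/119*20 = -73000/119 ≈ -613.45)
((-211*(-419))/(-480874 - 1*(-260319)))/(sqrt(j - 137262)) = ((-211*(-419))/(-480874 - 1*(-260319)))/(sqrt(-73000/119 - 137262)) = (88409/(-480874 + 260319))/(sqrt(-16407178/119)) = (88409/(-220555))/((I*sqrt(1952454182)/119)) = (88409*(-1/220555))*(-I*sqrt(1952454182)/16407178) = -(-88409)*I*sqrt(1952454182)/3618685143790 = 88409*I*sqrt(1952454182)/3618685143790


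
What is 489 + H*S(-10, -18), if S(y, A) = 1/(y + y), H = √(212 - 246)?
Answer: 489 - I*√34/20 ≈ 489.0 - 0.29155*I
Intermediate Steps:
H = I*√34 (H = √(-34) = I*√34 ≈ 5.8309*I)
S(y, A) = 1/(2*y)
489 + H*S(-10, -18) = 489 + (I*√34)*((½)/(-10)) = 489 + (I*√34)*((½)*(-⅒)) = 489 + (I*√34)*(-1/20) = 489 - I*√34/20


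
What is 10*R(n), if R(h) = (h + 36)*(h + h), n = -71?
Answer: 49700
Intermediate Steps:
R(h) = 2*h*(36 + h) (R(h) = (36 + h)*(2*h) = 2*h*(36 + h))
10*R(n) = 10*(2*(-71)*(36 - 71)) = 10*(2*(-71)*(-35)) = 10*4970 = 49700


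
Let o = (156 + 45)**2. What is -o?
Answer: -40401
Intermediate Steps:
o = 40401 (o = 201**2 = 40401)
-o = -1*40401 = -40401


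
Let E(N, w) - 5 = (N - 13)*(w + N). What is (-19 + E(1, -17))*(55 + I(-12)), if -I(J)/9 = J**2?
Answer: -220898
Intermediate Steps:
E(N, w) = 5 + (-13 + N)*(N + w) (E(N, w) = 5 + (N - 13)*(w + N) = 5 + (-13 + N)*(N + w))
I(J) = -9*J**2
(-19 + E(1, -17))*(55 + I(-12)) = (-19 + (5 + 1**2 - 13*1 - 13*(-17) + 1*(-17)))*(55 - 9*(-12)**2) = (-19 + (5 + 1 - 13 + 221 - 17))*(55 - 9*144) = (-19 + 197)*(55 - 1296) = 178*(-1241) = -220898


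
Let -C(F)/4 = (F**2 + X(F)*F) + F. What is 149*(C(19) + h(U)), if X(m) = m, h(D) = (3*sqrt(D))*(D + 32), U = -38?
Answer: -441636 - 2682*I*sqrt(38) ≈ -4.4164e+5 - 16533.0*I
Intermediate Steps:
h(D) = 3*sqrt(D)*(32 + D) (h(D) = (3*sqrt(D))*(32 + D) = 3*sqrt(D)*(32 + D))
C(F) = -8*F**2 - 4*F (C(F) = -4*((F**2 + F*F) + F) = -4*((F**2 + F**2) + F) = -4*(2*F**2 + F) = -4*(F + 2*F**2) = -8*F**2 - 4*F)
149*(C(19) + h(U)) = 149*(-4*19*(1 + 2*19) + 3*sqrt(-38)*(32 - 38)) = 149*(-4*19*(1 + 38) + 3*(I*sqrt(38))*(-6)) = 149*(-4*19*39 - 18*I*sqrt(38)) = 149*(-2964 - 18*I*sqrt(38)) = -441636 - 2682*I*sqrt(38)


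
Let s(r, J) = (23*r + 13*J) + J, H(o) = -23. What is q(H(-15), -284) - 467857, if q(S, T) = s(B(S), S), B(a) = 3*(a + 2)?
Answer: -469628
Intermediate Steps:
B(a) = 6 + 3*a (B(a) = 3*(2 + a) = 6 + 3*a)
s(r, J) = 14*J + 23*r (s(r, J) = (13*J + 23*r) + J = 14*J + 23*r)
q(S, T) = 138 + 83*S (q(S, T) = 14*S + 23*(6 + 3*S) = 14*S + (138 + 69*S) = 138 + 83*S)
q(H(-15), -284) - 467857 = (138 + 83*(-23)) - 467857 = (138 - 1909) - 467857 = -1771 - 467857 = -469628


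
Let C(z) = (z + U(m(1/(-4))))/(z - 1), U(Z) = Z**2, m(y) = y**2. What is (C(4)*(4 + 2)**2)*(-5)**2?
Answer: 76875/64 ≈ 1201.2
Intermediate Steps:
C(z) = (1/256 + z)/(-1 + z) (C(z) = (z + ((1/(-4))**2)**2)/(z - 1) = (z + ((-1/4)**2)**2)/(-1 + z) = (z + (1/16)**2)/(-1 + z) = (z + 1/256)/(-1 + z) = (1/256 + z)/(-1 + z))
(C(4)*(4 + 2)**2)*(-5)**2 = (((1/256 + 4)/(-1 + 4))*(4 + 2)**2)*(-5)**2 = (((1025/256)/3)*6**2)*25 = (((1/3)*(1025/256))*36)*25 = ((1025/768)*36)*25 = (3075/64)*25 = 76875/64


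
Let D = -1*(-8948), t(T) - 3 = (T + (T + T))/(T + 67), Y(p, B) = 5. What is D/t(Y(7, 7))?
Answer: 214752/77 ≈ 2789.0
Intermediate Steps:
t(T) = 3 + 3*T/(67 + T) (t(T) = 3 + (T + (T + T))/(T + 67) = 3 + (T + 2*T)/(67 + T) = 3 + (3*T)/(67 + T) = 3 + 3*T/(67 + T))
D = 8948
D/t(Y(7, 7)) = 8948/((3*(67 + 2*5)/(67 + 5))) = 8948/((3*(67 + 10)/72)) = 8948/((3*(1/72)*77)) = 8948/(77/24) = 8948*(24/77) = 214752/77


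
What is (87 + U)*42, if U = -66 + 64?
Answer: 3570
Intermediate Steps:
U = -2
(87 + U)*42 = (87 - 2)*42 = 85*42 = 3570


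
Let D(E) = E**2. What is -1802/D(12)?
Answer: -901/72 ≈ -12.514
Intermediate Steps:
-1802/D(12) = -1802/(12**2) = -1802/144 = -1802*1/144 = -901/72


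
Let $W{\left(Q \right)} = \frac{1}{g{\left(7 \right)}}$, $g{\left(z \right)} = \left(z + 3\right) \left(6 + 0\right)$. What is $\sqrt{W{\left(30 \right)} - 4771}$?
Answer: $\frac{i \sqrt{4293885}}{30} \approx 69.072 i$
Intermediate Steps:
$g{\left(z \right)} = 18 + 6 z$ ($g{\left(z \right)} = \left(3 + z\right) 6 = 18 + 6 z$)
$W{\left(Q \right)} = \frac{1}{60}$ ($W{\left(Q \right)} = \frac{1}{18 + 6 \cdot 7} = \frac{1}{18 + 42} = \frac{1}{60}$)
$\sqrt{W{\left(30 \right)} - 4771} = \sqrt{\frac{1}{60} - 4771} = \sqrt{- \frac{286259}{60}} = \frac{i \sqrt{4293885}}{30}$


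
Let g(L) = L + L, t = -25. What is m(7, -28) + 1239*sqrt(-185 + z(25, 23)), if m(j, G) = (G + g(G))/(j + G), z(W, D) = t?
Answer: 4 + 1239*I*sqrt(210) ≈ 4.0 + 17955.0*I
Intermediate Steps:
z(W, D) = -25
g(L) = 2*L
m(j, G) = 3*G/(G + j) (m(j, G) = (G + 2*G)/(j + G) = (3*G)/(G + j) = 3*G/(G + j))
m(7, -28) + 1239*sqrt(-185 + z(25, 23)) = 3*(-28)/(-28 + 7) + 1239*sqrt(-185 - 25) = 3*(-28)/(-21) + 1239*sqrt(-210) = 3*(-28)*(-1/21) + 1239*(I*sqrt(210)) = 4 + 1239*I*sqrt(210)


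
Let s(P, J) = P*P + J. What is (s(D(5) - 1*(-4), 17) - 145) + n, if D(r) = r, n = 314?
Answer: 267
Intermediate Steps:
s(P, J) = J + P**2 (s(P, J) = P**2 + J = J + P**2)
(s(D(5) - 1*(-4), 17) - 145) + n = ((17 + (5 - 1*(-4))**2) - 145) + 314 = ((17 + (5 + 4)**2) - 145) + 314 = ((17 + 9**2) - 145) + 314 = ((17 + 81) - 145) + 314 = (98 - 145) + 314 = -47 + 314 = 267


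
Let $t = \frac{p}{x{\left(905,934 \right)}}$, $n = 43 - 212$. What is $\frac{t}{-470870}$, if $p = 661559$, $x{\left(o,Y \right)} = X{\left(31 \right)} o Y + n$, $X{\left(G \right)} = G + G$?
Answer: $- \frac{661559}{24676682086770} \approx -2.6809 \cdot 10^{-8}$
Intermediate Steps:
$n = -169$ ($n = 43 - 212 = -169$)
$X{\left(G \right)} = 2 G$
$x{\left(o,Y \right)} = -169 + 62 Y o$ ($x{\left(o,Y \right)} = 2 \cdot 31 o Y - 169 = 62 o Y - 169 = 62 Y o - 169 = -169 + 62 Y o$)
$t = \frac{661559}{52406571}$ ($t = \frac{661559}{-169 + 62 \cdot 934 \cdot 905} = \frac{661559}{-169 + 52406740} = \frac{661559}{52406571} \approx 0.012624$)
$\frac{t}{-470870} = \frac{661559}{52406571 \left(-470870\right)} = \frac{661559}{52406571} \left(- \frac{1}{470870}\right) = - \frac{661559}{24676682086770}$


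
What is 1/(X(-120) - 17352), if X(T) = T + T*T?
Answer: -1/3072 ≈ -0.00032552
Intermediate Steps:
X(T) = T + T²
1/(X(-120) - 17352) = 1/(-120*(1 - 120) - 17352) = 1/(-120*(-119) - 17352) = 1/(14280 - 17352) = 1/(-3072) = -1/3072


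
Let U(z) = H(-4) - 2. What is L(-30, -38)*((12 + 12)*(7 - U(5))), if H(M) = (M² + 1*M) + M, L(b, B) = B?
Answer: -912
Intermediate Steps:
H(M) = M² + 2*M (H(M) = (M² + M) + M = (M + M²) + M = M² + 2*M)
U(z) = 6 (U(z) = -4*(2 - 4) - 2 = -4*(-2) - 2 = 8 - 2 = 6)
L(-30, -38)*((12 + 12)*(7 - U(5))) = -38*(12 + 12)*(7 - 1*6) = -912*(7 - 6) = -912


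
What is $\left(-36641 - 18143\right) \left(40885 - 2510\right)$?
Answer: $-2102336000$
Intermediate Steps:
$\left(-36641 - 18143\right) \left(40885 - 2510\right) = \left(-54784\right) 38375 = -2102336000$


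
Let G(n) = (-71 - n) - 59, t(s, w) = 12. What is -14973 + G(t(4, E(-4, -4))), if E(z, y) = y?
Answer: -15115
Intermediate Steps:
G(n) = -130 - n
-14973 + G(t(4, E(-4, -4))) = -14973 + (-130 - 1*12) = -14973 + (-130 - 12) = -14973 - 142 = -15115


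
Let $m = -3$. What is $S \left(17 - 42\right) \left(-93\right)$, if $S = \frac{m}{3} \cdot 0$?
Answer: $0$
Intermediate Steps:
$S = 0$ ($S = - \frac{3}{3} \cdot 0 = \left(-3\right) \frac{1}{3} \cdot 0 = \left(-1\right) 0 = 0$)
$S \left(17 - 42\right) \left(-93\right) = 0 \left(17 - 42\right) \left(-93\right) = 0 \left(-25\right) \left(-93\right) = 0 \left(-93\right) = 0$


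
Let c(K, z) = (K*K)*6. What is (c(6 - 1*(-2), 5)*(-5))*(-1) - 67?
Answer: 1853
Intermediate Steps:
c(K, z) = 6*K**2 (c(K, z) = K**2*6 = 6*K**2)
(c(6 - 1*(-2), 5)*(-5))*(-1) - 67 = ((6*(6 - 1*(-2))**2)*(-5))*(-1) - 67 = ((6*(6 + 2)**2)*(-5))*(-1) - 67 = ((6*8**2)*(-5))*(-1) - 67 = ((6*64)*(-5))*(-1) - 67 = (384*(-5))*(-1) - 67 = -1920*(-1) - 67 = 1920 - 67 = 1853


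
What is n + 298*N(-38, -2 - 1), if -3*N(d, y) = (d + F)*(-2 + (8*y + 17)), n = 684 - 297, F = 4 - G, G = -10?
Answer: -21069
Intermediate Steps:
F = 14 (F = 4 - 1*(-10) = 4 + 10 = 14)
n = 387
N(d, y) = -(14 + d)*(15 + 8*y)/3 (N(d, y) = -(d + 14)*(-2 + (8*y + 17))/3 = -(14 + d)*(-2 + (17 + 8*y))/3 = -(14 + d)*(15 + 8*y)/3)
n + 298*N(-38, -2 - 1) = 387 + 298*(-70 - 5*(-38) - 112*(-2 - 1)/3 - 8/3*(-38)*(-2 - 1)) = 387 + 298*(-70 + 190 - 112/3*(-3) - 8/3*(-38)*(-3)) = 387 + 298*(-70 + 190 + 112 - 304) = 387 + 298*(-72) = 387 - 21456 = -21069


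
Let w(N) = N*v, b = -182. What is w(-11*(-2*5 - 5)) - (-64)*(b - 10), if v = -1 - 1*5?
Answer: -13278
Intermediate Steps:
v = -6 (v = -1 - 5 = -6)
w(N) = -6*N (w(N) = N*(-6) = -6*N)
w(-11*(-2*5 - 5)) - (-64)*(b - 10) = -(-66)*(-2*5 - 5) - (-64)*(-182 - 10) = -(-66)*(-10 - 5) - (-64)*(-192) = -(-66)*(-15) - 1*12288 = -6*165 - 12288 = -990 - 12288 = -13278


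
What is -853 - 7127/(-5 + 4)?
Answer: 6274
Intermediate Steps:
-853 - 7127/(-5 + 4) = -853 - 7127/(-1) = -853 - 7127*(-1) = -853 - 1*(-7127) = -853 + 7127 = 6274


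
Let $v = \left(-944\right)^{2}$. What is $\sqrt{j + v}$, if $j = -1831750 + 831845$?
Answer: $i \sqrt{108769} \approx 329.8 i$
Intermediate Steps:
$j = -999905$
$v = 891136$
$\sqrt{j + v} = \sqrt{-999905 + 891136} = \sqrt{-108769} = i \sqrt{108769}$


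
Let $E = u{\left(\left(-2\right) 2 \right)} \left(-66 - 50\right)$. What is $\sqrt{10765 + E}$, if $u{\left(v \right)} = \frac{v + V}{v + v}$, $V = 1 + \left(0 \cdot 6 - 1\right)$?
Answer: $\sqrt{10707} \approx 103.47$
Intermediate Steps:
$V = 0$ ($V = 1 + \left(0 - 1\right) = 1 - 1 = 0$)
$u{\left(v \right)} = \frac{1}{2}$ ($u{\left(v \right)} = \frac{v + 0}{v + v} = \frac{v}{2 v} = v \frac{1}{2 v} = \frac{1}{2}$)
$E = -58$ ($E = \frac{-66 - 50}{2} = \frac{1}{2} \left(-116\right) = -58$)
$\sqrt{10765 + E} = \sqrt{10765 - 58} = \sqrt{10707}$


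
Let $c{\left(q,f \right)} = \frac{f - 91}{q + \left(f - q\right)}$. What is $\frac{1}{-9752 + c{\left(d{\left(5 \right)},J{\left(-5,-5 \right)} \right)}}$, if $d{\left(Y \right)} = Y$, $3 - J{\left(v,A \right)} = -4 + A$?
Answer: $- \frac{12}{117103} \approx -0.00010247$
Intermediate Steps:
$J{\left(v,A \right)} = 7 - A$ ($J{\left(v,A \right)} = 3 - \left(-4 + A\right) = 7 - A$)
$c{\left(q,f \right)} = \frac{-91 + f}{f}$
$\frac{1}{-9752 + c{\left(d{\left(5 \right)},J{\left(-5,-5 \right)} \right)}} = \frac{1}{-9752 + \frac{-91 + \left(7 - -5\right)}{7 - -5}} = \frac{1}{-9752 + \frac{-91 + \left(7 + 5\right)}{7 + 5}} = \frac{1}{-9752 + \frac{-91 + 12}{12}} = \frac{1}{-9752 + \frac{1}{12} \left(-79\right)} = \frac{1}{-9752 - \frac{79}{12}} = \frac{1}{- \frac{117103}{12}} = - \frac{12}{117103}$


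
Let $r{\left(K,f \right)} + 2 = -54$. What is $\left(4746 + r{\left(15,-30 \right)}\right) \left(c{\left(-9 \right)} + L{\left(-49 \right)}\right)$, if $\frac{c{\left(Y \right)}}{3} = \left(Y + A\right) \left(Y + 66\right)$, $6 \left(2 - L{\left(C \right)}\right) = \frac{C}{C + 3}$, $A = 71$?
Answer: $\frac{6863005975}{138} \approx 4.9732 \cdot 10^{7}$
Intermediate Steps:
$r{\left(K,f \right)} = -56$ ($r{\left(K,f \right)} = -2 - 54 = -56$)
$L{\left(C \right)} = 2 - \frac{C}{6 \left(3 + C\right)}$ ($L{\left(C \right)} = 2 - \frac{\frac{1}{C + 3} C}{6} = 2 - \frac{\frac{1}{3 + C} C}{6} = 2 - \frac{C \frac{1}{3 + C}}{6} = 2 - \frac{C}{6 \left(3 + C\right)}$)
$c{\left(Y \right)} = 3 \left(66 + Y\right) \left(71 + Y\right)$ ($c{\left(Y \right)} = 3 \left(Y + 71\right) \left(Y + 66\right) = 3 \left(71 + Y\right) \left(66 + Y\right) = 3 \left(66 + Y\right) \left(71 + Y\right)$)
$\left(4746 + r{\left(15,-30 \right)}\right) \left(c{\left(-9 \right)} + L{\left(-49 \right)}\right) = \left(4746 - 56\right) \left(\left(14058 + 3 \left(-9\right)^{2} + 411 \left(-9\right)\right) + \frac{36 + 11 \left(-49\right)}{6 \left(3 - 49\right)}\right) = 4690 \left(\left(14058 + 3 \cdot 81 - 3699\right) + \frac{36 - 539}{6 \left(-46\right)}\right) = 4690 \left(\left(14058 + 243 - 3699\right) + \frac{1}{6} \left(- \frac{1}{46}\right) \left(-503\right)\right) = 4690 \left(10602 + \frac{503}{276}\right) = 4690 \cdot \frac{2926655}{276} = \frac{6863005975}{138}$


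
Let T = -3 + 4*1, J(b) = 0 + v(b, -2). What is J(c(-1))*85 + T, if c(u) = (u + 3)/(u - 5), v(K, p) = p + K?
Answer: -592/3 ≈ -197.33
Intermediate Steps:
v(K, p) = K + p
c(u) = (3 + u)/(-5 + u)
J(b) = -2 + b (J(b) = 0 + (b - 2) = 0 + (-2 + b) = -2 + b)
T = 1 (T = -3 + 4 = 1)
J(c(-1))*85 + T = (-2 + (3 - 1)/(-5 - 1))*85 + 1 = (-2 + 2/(-6))*85 + 1 = (-2 - ⅙*2)*85 + 1 = (-2 - ⅓)*85 + 1 = -7/3*85 + 1 = -595/3 + 1 = -592/3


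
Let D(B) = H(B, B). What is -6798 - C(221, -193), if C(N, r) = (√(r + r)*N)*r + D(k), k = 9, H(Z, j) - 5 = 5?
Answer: -6808 + 42653*I*√386 ≈ -6808.0 + 8.38e+5*I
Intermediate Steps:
H(Z, j) = 10 (H(Z, j) = 5 + 5 = 10)
D(B) = 10
C(N, r) = 10 + N*√2*r^(3/2) (C(N, r) = (√(r + r)*N)*r + 10 = (√(2*r)*N)*r + 10 = ((√2*√r)*N)*r + 10 = (N*√2*√r)*r + 10 = N*√2*r^(3/2) + 10 = 10 + N*√2*r^(3/2))
-6798 - C(221, -193) = -6798 - (10 + 221*√2*(-193)^(3/2)) = -6798 - (10 + 221*√2*(-193*I*√193)) = -6798 - (10 - 42653*I*√386) = -6798 + (-10 + 42653*I*√386) = -6808 + 42653*I*√386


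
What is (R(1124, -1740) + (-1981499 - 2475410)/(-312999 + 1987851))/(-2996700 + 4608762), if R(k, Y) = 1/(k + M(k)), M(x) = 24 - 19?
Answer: -5030175409/3048260783986296 ≈ -1.6502e-6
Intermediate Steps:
M(x) = 5
R(k, Y) = 1/(5 + k) (R(k, Y) = 1/(k + 5) = 1/(5 + k))
(R(1124, -1740) + (-1981499 - 2475410)/(-312999 + 1987851))/(-2996700 + 4608762) = (1/(5 + 1124) + (-1981499 - 2475410)/(-312999 + 1987851))/(-2996700 + 4608762) = (1/1129 - 4456909/1674852)/1612062 = (1/1129 - 4456909*1/1674852)*(1/1612062) = (1/1129 - 4456909/1674852)*(1/1612062) = -5030175409/1890907908*1/1612062 = -5030175409/3048260783986296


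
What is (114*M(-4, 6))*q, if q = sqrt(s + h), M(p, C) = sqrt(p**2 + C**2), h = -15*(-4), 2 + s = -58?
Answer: 0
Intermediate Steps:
s = -60 (s = -2 - 58 = -60)
h = 60
M(p, C) = sqrt(C**2 + p**2)
q = 0 (q = sqrt(-60 + 60) = sqrt(0) = 0)
(114*M(-4, 6))*q = (114*sqrt(6**2 + (-4)**2))*0 = (114*sqrt(36 + 16))*0 = (114*sqrt(52))*0 = (114*(2*sqrt(13)))*0 = (228*sqrt(13))*0 = 0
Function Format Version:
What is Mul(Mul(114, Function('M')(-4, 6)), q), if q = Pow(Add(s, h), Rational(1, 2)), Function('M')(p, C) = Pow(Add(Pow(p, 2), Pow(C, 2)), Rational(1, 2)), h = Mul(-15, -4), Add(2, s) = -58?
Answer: 0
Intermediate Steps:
s = -60 (s = Add(-2, -58) = -60)
h = 60
Function('M')(p, C) = Pow(Add(Pow(C, 2), Pow(p, 2)), Rational(1, 2))
q = 0 (q = Pow(Add(-60, 60), Rational(1, 2)) = Pow(0, Rational(1, 2)) = 0)
Mul(Mul(114, Function('M')(-4, 6)), q) = Mul(Mul(114, Pow(Add(Pow(6, 2), Pow(-4, 2)), Rational(1, 2))), 0) = Mul(Mul(114, Pow(Add(36, 16), Rational(1, 2))), 0) = Mul(Mul(114, Pow(52, Rational(1, 2))), 0) = Mul(Mul(114, Mul(2, Pow(13, Rational(1, 2)))), 0) = Mul(Mul(228, Pow(13, Rational(1, 2))), 0) = 0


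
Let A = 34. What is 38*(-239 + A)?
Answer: -7790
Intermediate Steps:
38*(-239 + A) = 38*(-239 + 34) = 38*(-205) = -7790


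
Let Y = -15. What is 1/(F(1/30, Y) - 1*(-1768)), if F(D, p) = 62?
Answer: 1/1830 ≈ 0.00054645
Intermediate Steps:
1/(F(1/30, Y) - 1*(-1768)) = 1/(62 - 1*(-1768)) = 1/(62 + 1768) = 1/1830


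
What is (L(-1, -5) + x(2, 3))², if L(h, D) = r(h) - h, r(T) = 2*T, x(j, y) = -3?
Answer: 16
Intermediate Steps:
L(h, D) = h (L(h, D) = 2*h - h = h)
(L(-1, -5) + x(2, 3))² = (-1 - 3)² = (-4)² = 16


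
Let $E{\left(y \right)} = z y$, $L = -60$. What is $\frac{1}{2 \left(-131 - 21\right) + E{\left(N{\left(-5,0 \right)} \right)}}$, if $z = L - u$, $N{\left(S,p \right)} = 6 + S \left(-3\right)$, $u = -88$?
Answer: $\frac{1}{284} \approx 0.0035211$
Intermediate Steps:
$N{\left(S,p \right)} = 6 - 3 S$
$z = 28$ ($z = -60 - -88 = -60 + 88 = 28$)
$E{\left(y \right)} = 28 y$
$\frac{1}{2 \left(-131 - 21\right) + E{\left(N{\left(-5,0 \right)} \right)}} = \frac{1}{2 \left(-131 - 21\right) + 28 \left(6 - -15\right)} = \frac{1}{2 \left(-152\right) + 28 \left(6 + 15\right)} = \frac{1}{-304 + 28 \cdot 21} = \frac{1}{-304 + 588} = \frac{1}{284}$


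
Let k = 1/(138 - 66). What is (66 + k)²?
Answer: 22591009/5184 ≈ 4357.8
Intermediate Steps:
k = 1/72 ≈ 0.013889
(66 + k)² = (66 + 1/72)² = (4753/72)² = 22591009/5184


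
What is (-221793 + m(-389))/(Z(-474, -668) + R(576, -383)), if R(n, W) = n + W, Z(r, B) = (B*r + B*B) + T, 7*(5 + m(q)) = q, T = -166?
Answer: -1552975/5340181 ≈ -0.29081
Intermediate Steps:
m(q) = -5 + q/7
Z(r, B) = -166 + B² + B*r (Z(r, B) = (B*r + B*B) - 166 = (B*r + B²) - 166 = (B² + B*r) - 166 = -166 + B² + B*r)
R(n, W) = W + n
(-221793 + m(-389))/(Z(-474, -668) + R(576, -383)) = (-221793 + (-5 + (⅐)*(-389)))/((-166 + (-668)² - 668*(-474)) + (-383 + 576)) = (-221793 + (-5 - 389/7))/((-166 + 446224 + 316632) + 193) = (-221793 - 424/7)/(762690 + 193) = -1552975/7/762883 = -1552975/7*1/762883 = -1552975/5340181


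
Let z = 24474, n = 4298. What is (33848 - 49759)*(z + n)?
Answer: -457791292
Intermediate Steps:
(33848 - 49759)*(z + n) = (33848 - 49759)*(24474 + 4298) = -15911*28772 = -457791292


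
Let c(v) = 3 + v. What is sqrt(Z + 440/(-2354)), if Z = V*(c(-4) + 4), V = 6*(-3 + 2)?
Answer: I*sqrt(208222)/107 ≈ 4.2646*I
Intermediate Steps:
V = -6 (V = 6*(-1) = -6)
Z = -18 (Z = -6*((3 - 4) + 4) = -6*(-1 + 4) = -6*3 = -18)
sqrt(Z + 440/(-2354)) = sqrt(-18 + 440/(-2354)) = sqrt(-18 + 440*(-1/2354)) = sqrt(-18 - 20/107) = sqrt(-1946/107) = I*sqrt(208222)/107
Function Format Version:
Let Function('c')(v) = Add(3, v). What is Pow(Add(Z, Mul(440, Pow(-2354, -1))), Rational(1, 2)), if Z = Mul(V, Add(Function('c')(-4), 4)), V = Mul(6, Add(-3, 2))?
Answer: Mul(Rational(1, 107), I, Pow(208222, Rational(1, 2))) ≈ Mul(4.2646, I)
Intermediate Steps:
V = -6 (V = Mul(6, -1) = -6)
Z = -18 (Z = Mul(-6, Add(Add(3, -4), 4)) = Mul(-6, Add(-1, 4)) = Mul(-6, 3) = -18)
Pow(Add(Z, Mul(440, Pow(-2354, -1))), Rational(1, 2)) = Pow(Add(-18, Mul(440, Pow(-2354, -1))), Rational(1, 2)) = Pow(Add(-18, Mul(440, Rational(-1, 2354))), Rational(1, 2)) = Pow(Add(-18, Rational(-20, 107)), Rational(1, 2)) = Pow(Rational(-1946, 107), Rational(1, 2)) = Mul(Rational(1, 107), I, Pow(208222, Rational(1, 2)))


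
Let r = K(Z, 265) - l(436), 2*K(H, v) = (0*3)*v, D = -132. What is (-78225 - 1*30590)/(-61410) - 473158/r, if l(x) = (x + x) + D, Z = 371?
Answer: 728428897/1136085 ≈ 641.17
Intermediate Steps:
l(x) = -132 + 2*x (l(x) = (x + x) - 132 = 2*x - 132 = -132 + 2*x)
K(H, v) = 0 (K(H, v) = ((0*3)*v)/2 = (0*v)/2 = (½)*0 = 0)
r = -740 (r = 0 - (-132 + 2*436) = 0 - (-132 + 872) = 0 - 1*740 = 0 - 740 = -740)
(-78225 - 1*30590)/(-61410) - 473158/r = (-78225 - 1*30590)/(-61410) - 473158/(-740) = (-78225 - 30590)*(-1/61410) - 473158*(-1/740) = -108815*(-1/61410) + 236579/370 = 21763/12282 + 236579/370 = 728428897/1136085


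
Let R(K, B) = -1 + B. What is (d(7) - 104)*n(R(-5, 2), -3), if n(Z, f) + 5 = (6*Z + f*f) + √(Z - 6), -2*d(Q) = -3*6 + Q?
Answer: -985 - 197*I*√5/2 ≈ -985.0 - 220.25*I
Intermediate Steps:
d(Q) = 9 - Q/2 (d(Q) = -(-3*6 + Q)/2 = -(-18 + Q)/2 = 9 - Q/2)
n(Z, f) = -5 + f² + √(-6 + Z) + 6*Z (n(Z, f) = -5 + ((6*Z + f*f) + √(Z - 6)) = -5 + ((6*Z + f²) + √(-6 + Z)) = -5 + ((f² + 6*Z) + √(-6 + Z)) = -5 + (f² + √(-6 + Z) + 6*Z) = -5 + f² + √(-6 + Z) + 6*Z)
(d(7) - 104)*n(R(-5, 2), -3) = ((9 - ½*7) - 104)*(-5 + (-3)² + √(-6 + (-1 + 2)) + 6*(-1 + 2)) = ((9 - 7/2) - 104)*(-5 + 9 + √(-6 + 1) + 6*1) = (11/2 - 104)*(-5 + 9 + √(-5) + 6) = -197*(-5 + 9 + I*√5 + 6)/2 = -197*(10 + I*√5)/2 = -985 - 197*I*√5/2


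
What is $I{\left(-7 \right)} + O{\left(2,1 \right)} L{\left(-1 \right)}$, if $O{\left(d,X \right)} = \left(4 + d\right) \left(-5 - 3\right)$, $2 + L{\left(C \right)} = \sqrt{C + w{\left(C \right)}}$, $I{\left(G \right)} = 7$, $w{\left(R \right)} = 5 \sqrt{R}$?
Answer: $103 - 48 \sqrt{-1 + 5 i} \approx 34.283 - 83.822 i$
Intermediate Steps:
$L{\left(C \right)} = -2 + \sqrt{C + 5 \sqrt{C}}$
$O{\left(d,X \right)} = -32 - 8 d$ ($O{\left(d,X \right)} = \left(4 + d\right) \left(-8\right) = -32 - 8 d$)
$I{\left(-7 \right)} + O{\left(2,1 \right)} L{\left(-1 \right)} = 7 + \left(-32 - 16\right) \left(-2 + \sqrt{-1 + 5 \sqrt{-1}}\right) = 7 + \left(-32 - 16\right) \left(-2 + \sqrt{-1 + 5 i}\right) = 7 - 48 \left(-2 + \sqrt{-1 + 5 i}\right) = 7 + \left(96 - 48 \sqrt{-1 + 5 i}\right) = 103 - 48 \sqrt{-1 + 5 i}$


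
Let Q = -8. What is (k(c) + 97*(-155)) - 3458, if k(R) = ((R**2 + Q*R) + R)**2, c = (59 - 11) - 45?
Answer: -18349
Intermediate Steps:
c = 3 (c = 48 - 45 = 3)
k(R) = (R**2 - 7*R)**2 (k(R) = ((R**2 - 8*R) + R)**2 = (R**2 - 7*R)**2)
(k(c) + 97*(-155)) - 3458 = (3**2*(-7 + 3)**2 + 97*(-155)) - 3458 = (9*(-4)**2 - 15035) - 3458 = (9*16 - 15035) - 3458 = (144 - 15035) - 3458 = -14891 - 3458 = -18349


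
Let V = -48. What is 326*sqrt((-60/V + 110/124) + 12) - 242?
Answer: -242 + 163*sqrt(54343)/31 ≈ 983.74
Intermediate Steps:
326*sqrt((-60/V + 110/124) + 12) - 242 = 326*sqrt((-60/(-48) + 110/124) + 12) - 242 = 326*sqrt((-60*(-1/48) + 110*(1/124)) + 12) - 242 = 326*sqrt((5/4 + 55/62) + 12) - 242 = 326*sqrt(265/124 + 12) - 242 = 326*sqrt(1753/124) - 242 = 326*(sqrt(54343)/62) - 242 = 163*sqrt(54343)/31 - 242 = -242 + 163*sqrt(54343)/31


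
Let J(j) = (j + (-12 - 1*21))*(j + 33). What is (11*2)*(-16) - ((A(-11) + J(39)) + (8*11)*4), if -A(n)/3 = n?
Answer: -1169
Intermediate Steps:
A(n) = -3*n
J(j) = (-33 + j)*(33 + j) (J(j) = (j + (-12 - 21))*(33 + j) = (j - 33)*(33 + j) = (-33 + j)*(33 + j))
(11*2)*(-16) - ((A(-11) + J(39)) + (8*11)*4) = (11*2)*(-16) - ((-3*(-11) + (-1089 + 39**2)) + (8*11)*4) = 22*(-16) - ((33 + (-1089 + 1521)) + 88*4) = -352 - ((33 + 432) + 352) = -352 - (465 + 352) = -352 - 1*817 = -352 - 817 = -1169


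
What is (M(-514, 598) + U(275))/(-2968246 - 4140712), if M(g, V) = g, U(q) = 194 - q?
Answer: 35/418174 ≈ 8.3697e-5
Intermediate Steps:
(M(-514, 598) + U(275))/(-2968246 - 4140712) = (-514 + (194 - 1*275))/(-2968246 - 4140712) = (-514 + (194 - 275))/(-7108958) = (-514 - 81)*(-1/7108958) = -595*(-1/7108958) = 35/418174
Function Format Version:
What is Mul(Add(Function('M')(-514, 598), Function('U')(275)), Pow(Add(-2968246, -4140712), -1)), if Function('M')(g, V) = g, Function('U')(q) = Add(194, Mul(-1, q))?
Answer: Rational(35, 418174) ≈ 8.3697e-5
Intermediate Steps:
Mul(Add(Function('M')(-514, 598), Function('U')(275)), Pow(Add(-2968246, -4140712), -1)) = Mul(Add(-514, Add(194, Mul(-1, 275))), Pow(Add(-2968246, -4140712), -1)) = Mul(Add(-514, Add(194, -275)), Pow(-7108958, -1)) = Mul(Add(-514, -81), Rational(-1, 7108958)) = Mul(-595, Rational(-1, 7108958)) = Rational(35, 418174)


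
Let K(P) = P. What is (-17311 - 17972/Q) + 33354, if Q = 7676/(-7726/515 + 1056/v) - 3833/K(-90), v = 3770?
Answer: 990352737854399/61587053653 ≈ 16081.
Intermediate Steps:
Q = -61587053653/128624310 (Q = 7676/(-7726/515 + 1056/3770) - 3833/(-90) = 7676/(-7726*1/515 + 1056*(1/3770)) - 3833*(-1/90) = 7676/(-7726/515 + 528/1885) + 3833/90 = 7676/(-2858318/194155) + 3833/90 = 7676*(-194155/2858318) + 3833/90 = -745166890/1429159 + 3833/90 = -61587053653/128624310 ≈ -478.81)
(-17311 - 17972/Q) + 33354 = (-17311 - 17972/(-61587053653/128624310)) + 33354 = (-17311 - 17972*(-128624310/61587053653)) + 33354 = (-17311 + 2311636099320/61587053653) + 33354 = -1063821849687763/61587053653 + 33354 = 990352737854399/61587053653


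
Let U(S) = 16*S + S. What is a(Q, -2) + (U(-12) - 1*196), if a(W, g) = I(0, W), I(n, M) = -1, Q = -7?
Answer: -401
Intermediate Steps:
a(W, g) = -1
U(S) = 17*S
a(Q, -2) + (U(-12) - 1*196) = -1 + (17*(-12) - 1*196) = -1 + (-204 - 196) = -1 - 400 = -401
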